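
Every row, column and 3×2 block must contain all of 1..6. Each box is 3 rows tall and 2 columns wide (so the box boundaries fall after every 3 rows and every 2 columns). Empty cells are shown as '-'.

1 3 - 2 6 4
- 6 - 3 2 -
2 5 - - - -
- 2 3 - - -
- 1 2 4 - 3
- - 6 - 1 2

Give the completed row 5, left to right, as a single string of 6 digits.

612453

R1C3 = 5: row 1 has {1,2,3,4,6}; col 3 has {2,3,6}; box has {2,3} → only 5 remains.
R2C1 = 4: row 2 has {2,3,6}; col 1 has {1,2}; box has {1,2,3,5,6} → only 4 remains.
R2C3 = 1: row 2 has {2,3,4,6}; col 3 has {2,3,5,6}; box has {2,3,5} → only 1 remains.
R2C6 = 5: row 2 has {1,2,3,4,6}; col 6 has {2,3,4}; box has {2,4,6} → only 5 remains.
R3C3 = 4: row 3 has {2,5}; col 3 has {1,2,3,5,6}; box has {1,2,3,5} → only 4 remains.
R3C4 = 6: row 3 has {2,4,5}; col 4 has {2,3,4}; box has {1,2,3,4,5} → only 6 remains.
R3C5 = 3: row 3 has {2,4,5,6}; col 5 has {1,2,6}; box has {2,4,5,6} → only 3 remains.
R3C6 = 1: row 3 has {2,3,4,5,6}; col 6 has {2,3,4,5}; box has {2,3,4,5,6} → only 1 remains.
R4C6 = 6: row 4 has {2,3}; col 6 has {1,2,3,4,5}; box has {1,2,3} → only 6 remains.
R5C5 = 5: row 5 has {1,2,3,4}; col 5 has {1,2,3,6}; box has {1,2,3,6} → only 5 remains.
R6C2 = 4: row 6 has {1,2,6}; col 2 has {1,2,3,5,6}; box has {1,2} → only 4 remains.
R6C4 = 5: row 6 has {1,2,4,6}; col 4 has {2,3,4,6}; box has {2,3,4,6} → only 5 remains.
R4C1 = 5: row 4 has {2,3,6}; col 1 has {1,2,4}; box has {1,2,4} → only 5 remains.
R4C4 = 1: row 4 has {2,3,5,6}; col 4 has {2,3,4,5,6}; box has {2,3,4,5,6} → only 1 remains.
R4C5 = 4: row 4 has {1,2,3,5,6}; col 5 has {1,2,3,5,6}; box has {1,2,3,5,6} → only 4 remains.
R5C1 = 6: row 5 has {1,2,3,4,5}; col 1 has {1,2,4,5}; box has {1,2,4,5} → only 6 remains.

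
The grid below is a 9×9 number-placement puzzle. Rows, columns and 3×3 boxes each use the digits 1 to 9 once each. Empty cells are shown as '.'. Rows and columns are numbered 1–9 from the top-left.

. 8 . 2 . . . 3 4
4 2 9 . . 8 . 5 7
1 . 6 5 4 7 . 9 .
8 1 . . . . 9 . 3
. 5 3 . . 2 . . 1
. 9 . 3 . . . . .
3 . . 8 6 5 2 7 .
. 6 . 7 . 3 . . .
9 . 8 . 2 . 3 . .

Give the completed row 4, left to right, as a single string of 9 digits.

817456923

R3C2 = 3 (sole candidate).
R3C7 = 8 (sole candidate).
R3C9 = 2 (sole candidate).
R7C2 = 4 (sole candidate).
R7C3 = 1 (sole candidate).
R7C9 = 9 (sole candidate).
R9C2 = 7 (sole candidate).
R2C5 = 3 (hidden single in row 2).
R4C5 = 5: in row 4, 5 can only go here (every other open cell in that row sees a 5).
R4C3 = 7: in row 4, 7 can only go here (every other open cell in that row sees a 7).
R1C3 = 5 (sole candidate).
R5C1 = 6 (sole candidate).
R6C1 = 2 (sole candidate).
R6C3 = 4 (sole candidate).
R8C1 = 5 (sole candidate).
R8C3 = 2 (sole candidate).
R8C9 = 8 (sole candidate).
R1C1 = 7 (sole candidate).
R4C8 = 2: in row 4, 2 can only go here (every other open cell in that row sees a 2).
R8C5 = 9 (hidden single in row 8).
R1C5 = 1 (sole candidate).
R1C7 = 6 (sole candidate).
R2C4 = 6 (sole candidate).
R2C7 = 1 (sole candidate).
R4C4 = 4: row 4 has {1,2,3,5,7,8,9}; col 4 has {2,3,5,6,7,8}; box has {2,3,5} → only 4 remains.
R4C6 = 6: row 4 has {1,2,3,4,5,7,8,9}; col 6 has {2,3,5,7,8}; box has {2,3,4,5} → only 6 remains.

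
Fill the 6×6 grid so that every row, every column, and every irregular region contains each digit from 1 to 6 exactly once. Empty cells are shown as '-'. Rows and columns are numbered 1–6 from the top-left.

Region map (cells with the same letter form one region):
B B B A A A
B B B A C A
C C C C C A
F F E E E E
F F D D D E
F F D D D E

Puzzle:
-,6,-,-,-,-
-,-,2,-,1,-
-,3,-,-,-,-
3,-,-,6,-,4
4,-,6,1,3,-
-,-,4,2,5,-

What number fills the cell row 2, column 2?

4

row 2, column 1 = 5: row 2 has {1,2}; col 1 has {3,4}; region has {2,6} → only 5 remains.
row 2, column 2 = 4: row 2 has {1,2,5}; col 2 has {3,6}; region has {2,5,6} → only 4 remains.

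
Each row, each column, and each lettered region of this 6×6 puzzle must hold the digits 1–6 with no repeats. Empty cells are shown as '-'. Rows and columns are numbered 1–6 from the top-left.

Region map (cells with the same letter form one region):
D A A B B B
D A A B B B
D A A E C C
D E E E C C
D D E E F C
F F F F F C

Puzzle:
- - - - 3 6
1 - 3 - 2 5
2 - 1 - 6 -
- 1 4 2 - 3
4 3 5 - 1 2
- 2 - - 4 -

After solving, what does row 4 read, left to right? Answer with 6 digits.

r1c1 = 5: row 1 has {3,6}; col 1 has {1,2,4}; region has {1,2,3,4} → only 5 remains.
r1c2 = 4: row 1 has {3,5,6}; col 2 has {1,2,3}; region has {1,3} → only 4 remains.
r1c3 = 2: row 1 has {3,4,5,6}; col 3 has {1,3,4,5}; region has {1,3,4} → only 2 remains.
r1c4 = 1: row 1 has {2,3,4,5,6}; col 4 has {2}; region has {2,3,5,6} → only 1 remains.
r2c2 = 6: row 2 has {1,2,3,5}; col 2 has {1,2,3,4}; region has {1,2,3,4} → only 6 remains.
r2c4 = 4: row 2 has {1,2,3,5,6}; col 4 has {1,2}; region has {1,2,3,5,6} → only 4 remains.
r3c2 = 5: row 3 has {1,2,6}; col 2 has {1,2,3,4,6}; region has {1,2,3,4,6} → only 5 remains.
r3c4 = 3: row 3 has {1,2,5,6}; col 4 has {1,2,4}; region has {1,2,4,5} → only 3 remains.
r3c6 = 4: row 3 has {1,2,3,5,6}; col 6 has {2,3,5,6}; region has {2,3,6} → only 4 remains.
r4c1 = 6: row 4 has {1,2,3,4}; col 1 has {1,2,4,5}; region has {1,2,3,4,5} → only 6 remains.
r4c5 = 5: row 4 has {1,2,3,4,6}; col 5 has {1,2,3,4,6}; region has {2,3,4,6} → only 5 remains.

614253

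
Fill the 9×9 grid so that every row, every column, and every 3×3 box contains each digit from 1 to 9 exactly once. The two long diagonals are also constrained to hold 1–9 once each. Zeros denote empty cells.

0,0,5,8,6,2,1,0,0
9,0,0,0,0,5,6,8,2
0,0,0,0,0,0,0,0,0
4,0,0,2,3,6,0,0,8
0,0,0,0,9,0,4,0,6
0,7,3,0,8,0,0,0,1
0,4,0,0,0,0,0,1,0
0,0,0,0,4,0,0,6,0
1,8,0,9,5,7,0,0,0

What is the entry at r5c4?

r1c2 = 3: row 1 has {1,2,5,6,8}; col 2 has {4,7,8}; box has {5,9} → only 3 remains.
r2c2 = 1: row 2 has {2,5,6,8,9}; col 2 has {3,4,7,8}; box has {3,5,9}; main diagonal has {2,6,9} → only 1 remains.
r2c5 = 7: row 2 has {1,2,5,6,8,9}; col 5 has {3,4,5,6,8,9}; box has {2,5,6,8} → only 7 remains.
r3c5 = 1: row 3 has {}; col 5 has {3,4,5,6,7,8,9}; box has {2,5,6,7,8} → only 1 remains.
r5c6 = 1: row 5 has {4,6,9}; col 6 has {2,5,6,7}; box has {2,3,6,8,9} → only 1 remains.
r6c6 = 4: row 6 has {1,3,7,8}; col 6 has {1,2,5,6,7}; box has {1,2,3,6,8,9}; main diagonal has {1,2,6,9} → only 4 remains.
r7c5 = 2: row 7 has {1,4}; col 5 has {1,3,4,5,6,7,8,9}; box has {4,5,7,9} → only 2 remains.
r9c9 = 3: row 9 has {1,5,7,8,9}; col 9 has {1,2,6,8}; box has {1,6}; main diagonal has {1,2,4,6,9} → only 3 remains.
r1c1 = 7: row 1 has {1,2,3,5,6,8}; col 1 has {1,4,9}; box has {1,3,5,9}; main diagonal has {1,2,3,4,6,9} → only 7 remains.
r1c9 = 4: row 1 has {1,2,3,5,6,7,8}; col 9 has {1,2,3,6,8}; box has {1,2,6,8}; anti-diagonal has {1,6,8,9} → only 4 remains.
r2c3 = 4: row 2 has {1,2,5,6,7,8,9}; col 3 has {3,5}; box has {1,3,5,7,9} → only 4 remains.
r2c4 = 3: row 2 has {1,2,4,5,6,7,8,9}; col 4 has {2,8,9}; box has {1,2,5,6,7,8} → only 3 remains.
r3c3 = 8: row 3 has {1}; col 3 has {3,4,5}; box has {1,3,4,5,7,9}; main diagonal has {1,2,3,4,6,7,9} → only 8 remains.
r3c4 = 4: row 3 has {1,8}; col 4 has {2,3,8,9}; box has {1,2,3,5,6,7,8} → only 4 remains.
r3c6 = 9: row 3 has {1,4,8}; col 6 has {1,2,4,5,6,7}; box has {1,2,3,4,5,6,7,8} → only 9 remains.
r5c3 = 2: row 5 has {1,4,6,9}; col 3 has {3,4,5,8}; box has {3,4,7} → only 2 remains.
r6c4 = 5: row 6 has {1,3,4,7,8}; col 4 has {2,3,4,8,9}; box has {1,2,3,4,6,8,9}; anti-diagonal has {1,4,6,8,9} → only 5 remains.
r7c3 = 7: row 7 has {1,2,4}; col 3 has {2,3,4,5,8}; box has {1,4,8}; anti-diagonal has {1,4,5,6,8,9} → only 7 remains.
r7c4 = 6: row 7 has {1,2,4,7}; col 4 has {2,3,4,5,8,9}; box has {2,4,5,7,9} → only 6 remains.
r7c7 = 5: row 7 has {1,2,4,6,7}; col 7 has {1,4,6}; box has {1,3,6}; main diagonal has {1,2,3,4,6,7,8,9} → only 5 remains.
r7c9 = 9: row 7 has {1,2,4,5,6,7}; col 9 has {1,2,3,4,6,8}; box has {1,3,5,6} → only 9 remains.
r8c2 = 2: row 8 has {4,6}; col 2 has {1,3,4,7,8}; box has {1,4,7,8}; anti-diagonal has {1,4,5,6,7,8,9} → only 2 remains.
r8c3 = 9: row 8 has {2,4,6}; col 3 has {2,3,4,5,7,8}; box has {1,2,4,7,8} → only 9 remains.
r8c4 = 1: row 8 has {2,4,6,9}; col 4 has {2,3,4,5,6,8,9}; box has {2,4,5,6,7,9} → only 1 remains.
r8c9 = 7: row 8 has {1,2,4,6,9}; col 9 has {1,2,3,4,6,8,9}; box has {1,3,5,6,9} → only 7 remains.
r9c3 = 6: row 9 has {1,3,5,7,8,9}; col 3 has {2,3,4,5,7,8,9}; box has {1,2,4,7,8,9} → only 6 remains.
r9c7 = 2: row 9 has {1,3,5,6,7,8,9}; col 7 has {1,4,5,6}; box has {1,3,5,6,7,9} → only 2 remains.
r9c8 = 4: row 9 has {1,2,3,5,6,7,8,9}; col 8 has {1,6,8}; box has {1,2,3,5,6,7,9} → only 4 remains.
r1c8 = 9: row 1 has {1,2,3,4,5,6,7,8}; col 8 has {1,4,6,8}; box has {1,2,4,6,8} → only 9 remains.
r3c2 = 6: row 3 has {1,4,8,9}; col 2 has {1,2,3,4,7,8}; box has {1,3,4,5,7,8,9} → only 6 remains.
r3c7 = 3: row 3 has {1,4,6,8,9}; col 7 has {1,2,4,5,6}; box has {1,2,4,6,8,9}; anti-diagonal has {1,2,4,5,6,7,8,9} → only 3 remains.
r3c9 = 5: row 3 has {1,3,4,6,8,9}; col 9 has {1,2,3,4,6,7,8,9}; box has {1,2,3,4,6,8,9} → only 5 remains.
r4c3 = 1: row 4 has {2,3,4,6,8}; col 3 has {2,3,4,5,6,7,8,9}; box has {2,3,4,7} → only 1 remains.
r5c2 = 5: row 5 has {1,2,4,6,9}; col 2 has {1,2,3,4,6,7,8}; box has {1,2,3,4,7} → only 5 remains.
r5c4 = 7: row 5 has {1,2,4,5,6,9}; col 4 has {1,2,3,4,5,6,8,9}; box has {1,2,3,4,5,6,8,9} → only 7 remains.

7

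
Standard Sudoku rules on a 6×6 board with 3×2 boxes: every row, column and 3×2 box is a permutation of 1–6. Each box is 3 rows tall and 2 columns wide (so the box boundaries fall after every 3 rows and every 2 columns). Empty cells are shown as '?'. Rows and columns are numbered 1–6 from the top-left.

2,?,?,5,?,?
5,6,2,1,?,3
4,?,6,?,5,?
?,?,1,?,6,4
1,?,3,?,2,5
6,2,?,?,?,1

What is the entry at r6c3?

r1c3 = 4 (sole candidate).
r1c5 = 1 (sole candidate).
r1c6 = 6 (sole candidate).
r2c5 = 4 (sole candidate).
r3c4 = 3 (sole candidate).
r3c6 = 2 (sole candidate).
r4c1 = 3 (sole candidate).
r4c2 = 5 (sole candidate).
r4c4 = 2 (sole candidate).
r5c2 = 4 (sole candidate).
r5c4 = 6 (sole candidate).
r6c3 = 5: row 6 has {1,2,6}; col 3 has {1,2,3,4,6}; box has {1,2,3,6} → only 5 remains.

5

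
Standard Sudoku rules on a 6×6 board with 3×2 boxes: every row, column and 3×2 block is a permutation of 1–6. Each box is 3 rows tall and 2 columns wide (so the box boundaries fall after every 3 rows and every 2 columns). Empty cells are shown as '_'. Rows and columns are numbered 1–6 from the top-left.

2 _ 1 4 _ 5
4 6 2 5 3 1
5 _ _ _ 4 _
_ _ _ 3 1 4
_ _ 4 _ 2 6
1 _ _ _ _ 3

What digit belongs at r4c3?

5

r1c2 = 3: row 1 has {1,2,4,5}; col 2 has {6}; box has {2,4,5,6} → only 3 remains.
r1c5 = 6: row 1 has {1,2,3,4,5}; col 5 has {1,2,3,4}; box has {1,3,4,5} → only 6 remains.
r3c2 = 1: row 3 has {4,5}; col 2 has {3,6}; box has {2,3,4,5,6} → only 1 remains.
r3c4 = 6: row 3 has {1,4,5}; col 4 has {3,4,5}; box has {1,2,4,5} → only 6 remains.
r3c6 = 2: row 3 has {1,4,5,6}; col 6 has {1,3,4,5,6}; box has {1,3,4,5,6} → only 2 remains.
r4c1 = 6: row 4 has {1,3,4}; col 1 has {1,2,4,5}; box has {1} → only 6 remains.
r4c3 = 5: row 4 has {1,3,4,6}; col 3 has {1,2,4}; box has {3,4} → only 5 remains.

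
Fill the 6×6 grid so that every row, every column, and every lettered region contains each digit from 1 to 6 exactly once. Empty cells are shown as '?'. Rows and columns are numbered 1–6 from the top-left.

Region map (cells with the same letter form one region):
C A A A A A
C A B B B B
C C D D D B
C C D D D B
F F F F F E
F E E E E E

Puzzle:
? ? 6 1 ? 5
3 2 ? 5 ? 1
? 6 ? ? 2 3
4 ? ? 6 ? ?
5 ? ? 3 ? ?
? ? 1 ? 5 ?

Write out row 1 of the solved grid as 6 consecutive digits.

row 1, column 1 = 2: row 1 has {1,5,6}; col 1 has {3,4,5}; region has {3,4,6} → only 2 remains.
row 2, column 3 = 4 (sole candidate).
row 2, column 5 = 6 (sole candidate).
row 3, column 1 = 1 (sole candidate).
row 3, column 3 = 5 (sole candidate).
row 3, column 4 = 4 (sole candidate).
row 4, column 2 = 5 (sole candidate).
row 4, column 3 = 3 (sole candidate).
row 4, column 5 = 1 (sole candidate).
row 4, column 6 = 2 (sole candidate).
row 5, column 3 = 2 (sole candidate).
row 5, column 5 = 4 (sole candidate).
row 5, column 6 = 6 (sole candidate).
row 6, column 1 = 6 (sole candidate).
row 6, column 4 = 2 (sole candidate).
row 6, column 6 = 4 (sole candidate).
row 1, column 5 = 3: row 1 has {1,2,5,6}; col 5 has {1,2,4,5,6}; region has {1,2,5,6} → only 3 remains.
row 5, column 2 = 1 (sole candidate).
row 6, column 2 = 3 (sole candidate).
row 1, column 2 = 4: row 1 has {1,2,3,5,6}; col 2 has {1,2,3,5,6}; region has {1,2,3,5,6} → only 4 remains.

246135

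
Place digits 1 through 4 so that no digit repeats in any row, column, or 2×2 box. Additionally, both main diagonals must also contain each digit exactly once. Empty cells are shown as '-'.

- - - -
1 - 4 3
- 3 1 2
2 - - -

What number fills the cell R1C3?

R1C3 = 2: row 1 has {}; col 3 has {1,4}; box has {3,4} → only 2 remains.

2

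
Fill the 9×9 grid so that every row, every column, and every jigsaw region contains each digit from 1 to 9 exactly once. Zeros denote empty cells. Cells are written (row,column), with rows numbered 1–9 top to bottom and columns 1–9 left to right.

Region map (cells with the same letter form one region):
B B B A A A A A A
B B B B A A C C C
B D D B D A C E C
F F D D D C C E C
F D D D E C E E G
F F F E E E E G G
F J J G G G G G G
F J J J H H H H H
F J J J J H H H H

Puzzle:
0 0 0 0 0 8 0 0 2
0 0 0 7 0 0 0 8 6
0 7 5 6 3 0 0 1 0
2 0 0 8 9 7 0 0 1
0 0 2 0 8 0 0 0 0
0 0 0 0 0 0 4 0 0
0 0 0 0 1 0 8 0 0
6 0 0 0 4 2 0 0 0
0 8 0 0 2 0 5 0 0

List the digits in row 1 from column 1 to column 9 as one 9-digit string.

(2,5) = 5 (sole candidate).
(4,7) = 3 (sole candidate).
(3,1) = 8 (hidden single in row 3).
(3,7) = 2 (hidden single in row 3).
(2,7) = 9 (sole candidate).
(3,9) = 4 (sole candidate).
(5,6) = 5 (sole candidate).
(3,6) = 9 (sole candidate).
(2,2) = 2 (hidden single in row 2).
(6,3) = 8 (hidden single in row 6).
(8,9) = 8 (hidden single in row 8).
(6,4) = 2 (hidden single in region E).
(7,8) = 2 (hidden single in row 7).
(1,8) = 4: in column 8, 4 can only go here (every other open cell in that column sees a 4).
(7,6) = 4 (hidden single in column 6).
(4,8) = 5 (hidden single in region E).
(5,8) = 9 (hidden single in region E).
(4,2) = 4 (sole candidate).
(4,3) = 6 (sole candidate).
(5,2) = 1 (sole candidate).
(5,4) = 4 (sole candidate).
(5,7) = 6 (hidden single in row 5).
(6,5) = 7 (sole candidate).
(6,6) = 3 (sole candidate).
(6,8) = 6 (sole candidate).
(1,5) = 6: row 1 has {2,4,8}; col 5 has {1,2,3,4,5,7,8,9}; region has {2,4,5,8,9} → only 6 remains.
(2,6) = 1 (sole candidate).
(9,6) = 6 (sole candidate).
(1,4) = 3: row 1 has {2,4,6,8}; col 4 has {2,4,6,7,8}; region has {1,2,4,5,6,8,9} → only 3 remains.
(1,7) = 7: row 1 has {2,3,4,6,8}; col 7 has {2,3,4,5,6,8,9}; region has {1,2,3,4,5,6,8,9} → only 7 remains.
(8,7) = 1 (sole candidate).
(6,1) = 1 (hidden single in row 6).
(1,3) = 1: in row 1, 1 can only go here (every other open cell in that row sees a 1).
(7,2) = 6 (hidden single in row 7).
(9,4) = 1 (hidden single in row 9).
(9,3) = 4 (hidden single in row 9).
(2,3) = 3 (sole candidate).
(2,1) = 4 (sole candidate).
(8,2) = 3 (hidden single in column 2).
(8,8) = 7 (sole candidate).
(9,8) = 3 (sole candidate).
(9,9) = 9 (sole candidate).
(6,9) = 5 (sole candidate).
(7,4) = 9 (sole candidate).
(8,3) = 9 (sole candidate).
(8,4) = 5 (sole candidate).
(9,1) = 7 (sole candidate).
(5,1) = 3 (sole candidate).
(5,9) = 7 (sole candidate).
(6,2) = 9 (sole candidate).
(7,1) = 5 (sole candidate).
(7,3) = 7 (sole candidate).
(7,9) = 3 (sole candidate).
(1,1) = 9: row 1 has {1,2,3,4,6,7,8}; col 1 has {1,2,3,4,5,6,7,8}; region has {1,2,3,4,6,7,8} → only 9 remains.
(1,2) = 5: row 1 has {1,2,3,4,6,7,8,9}; col 2 has {1,2,3,4,6,7,8,9}; region has {1,2,3,4,6,7,8,9} → only 5 remains.

951368742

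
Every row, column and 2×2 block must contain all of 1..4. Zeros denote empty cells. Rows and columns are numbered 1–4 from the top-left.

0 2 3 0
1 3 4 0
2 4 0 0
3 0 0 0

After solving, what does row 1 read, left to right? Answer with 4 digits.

4231

R1C1 = 4: row 1 has {2,3}; col 1 has {1,2,3}; box has {1,2,3} → only 4 remains.
R1C4 = 1: row 1 has {2,3,4}; col 4 has {}; box has {3,4} → only 1 remains.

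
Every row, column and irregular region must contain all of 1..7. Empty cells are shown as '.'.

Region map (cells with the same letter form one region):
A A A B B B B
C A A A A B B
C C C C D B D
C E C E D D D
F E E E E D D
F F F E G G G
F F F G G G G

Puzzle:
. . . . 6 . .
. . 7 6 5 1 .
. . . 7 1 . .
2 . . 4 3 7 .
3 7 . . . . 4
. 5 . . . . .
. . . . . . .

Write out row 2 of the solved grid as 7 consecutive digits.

4276513

r2c1 = 4: row 2 has {1,5,6,7}; col 1 has {2,3}; region has {2,7} → only 4 remains.
r5c5 = 2: row 5 has {3,4,7}; col 5 has {1,3,5,6}; region has {4,7} → only 2 remains.
r1c1 = 1: row 1 has {6}; col 1 has {2,3,4}; region has {5,6,7} → only 1 remains.
r1c7 = 7: in row 1, 7 can only go here (every other open cell in that row sees a 7).
r3c6 = 4: in row 3, 4 can only go here (every other open cell in that row sees a 4).
r3c7 = 2: in row 3, 2 can only go here (every other open cell in that row sees a 2).
r2c7 = 3: row 2 has {1,4,5,6,7}; col 7 has {2,4,7}; region has {1,4,6,7} → only 3 remains.
r2c2 = 2: row 2 has {1,3,4,5,6,7}; col 2 has {5,7}; region has {1,5,6,7} → only 2 remains.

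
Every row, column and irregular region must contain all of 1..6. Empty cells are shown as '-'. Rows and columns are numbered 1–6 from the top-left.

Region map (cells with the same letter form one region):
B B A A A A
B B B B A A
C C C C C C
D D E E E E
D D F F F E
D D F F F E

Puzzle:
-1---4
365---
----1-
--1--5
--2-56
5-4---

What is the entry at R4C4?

2

R1C1 = 2 (sole candidate).
R2C4 = 4 (sole candidate).
R2C5 = 2 (sole candidate).
R2C6 = 1 (sole candidate).
R1C4 = 5 (hidden single in row 1).
R3C2 = 5 (hidden single in row 3).
R3C1 = 4 (hidden single in row 3).
R4C1 = 6 (sole candidate).
R5C1 = 1 (sole candidate).
R5C4 = 3 (sole candidate).
R6C5 = 6 (sole candidate).
R1C5 = 3 (sole candidate).
R4C4 = 2: row 4 has {1,5,6}; col 4 has {3,4,5}; region has {1,5,6} → only 2 remains.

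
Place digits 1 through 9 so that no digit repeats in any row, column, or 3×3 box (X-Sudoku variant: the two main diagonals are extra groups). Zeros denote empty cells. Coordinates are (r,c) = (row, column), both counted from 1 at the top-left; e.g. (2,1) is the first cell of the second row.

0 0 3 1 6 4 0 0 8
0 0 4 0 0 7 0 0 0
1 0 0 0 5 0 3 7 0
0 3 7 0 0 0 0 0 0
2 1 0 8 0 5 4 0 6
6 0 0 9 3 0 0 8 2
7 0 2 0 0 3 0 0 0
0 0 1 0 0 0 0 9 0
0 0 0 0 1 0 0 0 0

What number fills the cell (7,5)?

(1,1) = 5: row 1 has {1,3,4,6,8}; col 1 has {1,2,6,7}; box has {1,3,4}; main diagonal has {9} → only 5 remains.
(1,8) = 2: row 1 has {1,3,4,5,6,8}; col 8 has {7,8,9}; box has {3,7,8} → only 2 remains.
(3,4) = 2: row 3 has {1,3,5,7}; col 4 has {1,8,9}; box has {1,4,5,6,7} → only 2 remains.
(5,3) = 9: row 5 has {1,2,4,5,6,8}; col 3 has {1,2,3,4,7}; box has {1,2,3,6,7} → only 9 remains.
(5,5) = 7: row 5 has {1,2,4,5,6,8,9}; col 5 has {1,3,5,6}; box has {3,5,8,9}; main diagonal has {5,9}; anti-diagonal has {2,3,8,9} → only 7 remains.
(5,8) = 3: row 5 has {1,2,4,5,6,7,8,9}; col 8 has {2,7,8,9}; box has {2,4,6,8} → only 3 remains.
(6,3) = 5: row 6 has {2,3,6,8,9}; col 3 has {1,2,3,4,7,9}; box has {1,2,3,6,7,9} → only 5 remains.
(6,6) = 1: row 6 has {2,3,5,6,8,9}; col 6 has {3,4,5,7}; box has {3,5,7,8,9}; main diagonal has {5,7,9} → only 1 remains.
(6,7) = 7: row 6 has {1,2,3,5,6,8,9}; col 7 has {3,4}; box has {2,3,4,6,8} → only 7 remains.
(9,1) = 4: row 9 has {1}; col 1 has {1,2,5,6,7}; box has {1,2,7}; anti-diagonal has {2,3,7,8,9} → only 4 remains.
(9,9) = 3: row 9 has {1,4}; col 9 has {2,6,8}; box has {9}; main diagonal has {1,5,7,9} → only 3 remains.
(1,7) = 9: row 1 has {1,2,3,4,5,6,8}; col 7 has {3,4,7}; box has {2,3,7,8} → only 9 remains.
(2,4) = 3: row 2 has {4,7}; col 4 has {1,2,8,9}; box has {1,2,4,5,6,7} → only 3 remains.
(3,9) = 4: row 3 has {1,2,3,5,7}; col 9 has {2,3,6,8}; box has {2,3,7,8,9} → only 4 remains.
(4,1) = 8: row 4 has {3,7}; col 1 has {1,2,4,5,6,7}; box has {1,2,3,5,6,7,9} → only 8 remains.
(4,6) = 6: row 4 has {3,7,8}; col 6 has {1,3,4,5,7}; box has {1,3,5,7,8,9}; anti-diagonal has {2,3,4,7,8,9} → only 6 remains.
(6,2) = 4: row 6 has {1,2,3,5,6,7,8,9}; col 2 has {1,3}; box has {1,2,3,5,6,7,8,9} → only 4 remains.
(8,1) = 3: row 8 has {1,9}; col 1 has {1,2,4,5,6,7,8}; box has {1,2,4,7} → only 3 remains.
(8,2) = 5: row 8 has {1,3,9}; col 2 has {1,3,4}; box has {1,2,3,4,7}; anti-diagonal has {2,3,4,6,7,8,9} → only 5 remains.
(8,9) = 7: row 8 has {1,3,5,9}; col 9 has {2,3,4,6,8}; box has {3,9} → only 7 remains.
(1,2) = 7: row 1 has {1,2,3,4,5,6,8,9}; col 2 has {1,3,4,5}; box has {1,3,4,5} → only 7 remains.
(2,1) = 9: row 2 has {3,4,7}; col 1 has {1,2,3,4,5,6,7,8}; box has {1,3,4,5,7} → only 9 remains.
(2,5) = 8: row 2 has {3,4,7,9}; col 5 has {1,3,5,6,7}; box has {1,2,3,4,5,6,7} → only 8 remains.
(2,8) = 1: row 2 has {3,4,7,8,9}; col 8 has {2,3,7,8,9}; box has {2,3,4,7,8,9}; anti-diagonal has {2,3,4,5,6,7,8,9} → only 1 remains.
(2,9) = 5: row 2 has {1,3,4,7,8,9}; col 9 has {2,3,4,6,7,8}; box has {1,2,3,4,7,8,9} → only 5 remains.
(3,6) = 9: row 3 has {1,2,3,4,5,7}; col 6 has {1,3,4,5,6,7}; box has {1,2,3,4,5,6,7,8} → only 9 remains.
(4,4) = 4: row 4 has {3,6,7,8}; col 4 has {1,2,3,8,9}; box has {1,3,5,6,7,8,9}; main diagonal has {1,3,5,7,9} → only 4 remains.
(4,5) = 2: row 4 has {3,4,6,7,8}; col 5 has {1,3,5,6,7,8}; box has {1,3,4,5,6,7,8,9} → only 2 remains.
(4,8) = 5: row 4 has {2,3,4,6,7,8}; col 8 has {1,2,3,7,8,9}; box has {2,3,4,6,7,8} → only 5 remains.
(7,9) = 1: row 7 has {2,3,7}; col 9 has {2,3,4,5,6,7,8}; box has {3,7,9} → only 1 remains.
(8,4) = 6: row 8 has {1,3,5,7,9}; col 4 has {1,2,3,4,8,9}; box has {1,3} → only 6 remains.
(8,5) = 4: row 8 has {1,3,5,6,7,9}; col 5 has {1,2,3,5,6,7,8}; box has {1,3,6} → only 4 remains.
(9,8) = 6: row 9 has {1,3,4}; col 8 has {1,2,3,5,7,8,9}; box has {1,3,7,9} → only 6 remains.
(2,7) = 6: row 2 has {1,3,4,5,7,8,9}; col 7 has {3,4,7,9}; box has {1,2,3,4,5,7,8,9} → only 6 remains.
(4,7) = 1: row 4 has {2,3,4,5,6,7,8}; col 7 has {3,4,6,7,9}; box has {2,3,4,5,6,7,8} → only 1 remains.
(4,9) = 9: row 4 has {1,2,3,4,5,6,7,8}; col 9 has {1,2,3,4,5,6,7,8}; box has {1,2,3,4,5,6,7,8} → only 9 remains.
(7,4) = 5: row 7 has {1,2,3,7}; col 4 has {1,2,3,4,6,8,9}; box has {1,3,4,6} → only 5 remains.
(7,5) = 9: row 7 has {1,2,3,5,7}; col 5 has {1,2,3,4,5,6,7,8}; box has {1,3,4,5,6} → only 9 remains.

9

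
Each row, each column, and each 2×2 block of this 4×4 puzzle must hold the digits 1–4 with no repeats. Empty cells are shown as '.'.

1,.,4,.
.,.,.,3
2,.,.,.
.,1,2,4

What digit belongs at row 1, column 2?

3

row 1, column 4 = 2 (sole candidate).
row 2, column 1 = 4 (sole candidate).
row 2, column 2 = 2 (sole candidate).
row 2, column 3 = 1 (sole candidate).
row 3, column 3 = 3 (sole candidate).
row 3, column 4 = 1 (sole candidate).
row 4, column 1 = 3 (sole candidate).
row 1, column 2 = 3: row 1 has {1,2,4}; col 2 has {1,2}; box has {1,2,4} → only 3 remains.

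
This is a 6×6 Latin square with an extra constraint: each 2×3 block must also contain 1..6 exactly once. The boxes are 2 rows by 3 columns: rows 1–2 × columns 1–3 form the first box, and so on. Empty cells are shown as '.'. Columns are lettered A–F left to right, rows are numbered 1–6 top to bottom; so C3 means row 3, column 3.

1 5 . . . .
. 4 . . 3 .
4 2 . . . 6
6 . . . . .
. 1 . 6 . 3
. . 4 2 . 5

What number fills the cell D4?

1

D1 = 4: row 1 has {1,5}; col 4 has {2,6}; box has {3} → only 4 remains.
F1 = 2: row 1 has {1,4,5}; col 6 has {3,5,6}; box has {3,4} → only 2 remains.
A2 = 2: row 2 has {3,4}; col 1 has {1,4,6}; box has {1,4,5} → only 2 remains.
C2 = 6: row 2 has {2,3,4}; col 3 has {4}; box has {1,2,4,5} → only 6 remains.
F2 = 1: row 2 has {2,3,4,6}; col 6 has {2,3,5,6}; box has {2,3,4} → only 1 remains.
B4 = 3: row 4 has {6}; col 2 has {1,2,4,5}; box has {2,4,6} → only 3 remains.
F4 = 4: row 4 has {3,6}; col 6 has {1,2,3,5,6}; box has {6} → only 4 remains.
A5 = 5: row 5 has {1,3,6}; col 1 has {1,2,4,6}; box has {1,4} → only 5 remains.
C5 = 2: row 5 has {1,3,5,6}; col 3 has {4,6}; box has {1,4,5} → only 2 remains.
E5 = 4: row 5 has {1,2,3,5,6}; col 5 has {3}; box has {2,3,5,6} → only 4 remains.
A6 = 3: row 6 has {2,4,5}; col 1 has {1,2,4,5,6}; box has {1,2,4,5} → only 3 remains.
B6 = 6: row 6 has {2,3,4,5}; col 2 has {1,2,3,4,5}; box has {1,2,3,4,5} → only 6 remains.
E6 = 1: row 6 has {2,3,4,5,6}; col 5 has {3,4}; box has {2,3,4,5,6} → only 1 remains.
C1 = 3: row 1 has {1,2,4,5}; col 3 has {2,4,6}; box has {1,2,4,5,6} → only 3 remains.
E1 = 6: row 1 has {1,2,3,4,5}; col 5 has {1,3,4}; box has {1,2,3,4} → only 6 remains.
D2 = 5: row 2 has {1,2,3,4,6}; col 4 has {2,4,6}; box has {1,2,3,4,6} → only 5 remains.
E3 = 5: row 3 has {2,4,6}; col 5 has {1,3,4,6}; box has {4,6} → only 5 remains.
D4 = 1: row 4 has {3,4,6}; col 4 has {2,4,5,6}; box has {4,5,6} → only 1 remains.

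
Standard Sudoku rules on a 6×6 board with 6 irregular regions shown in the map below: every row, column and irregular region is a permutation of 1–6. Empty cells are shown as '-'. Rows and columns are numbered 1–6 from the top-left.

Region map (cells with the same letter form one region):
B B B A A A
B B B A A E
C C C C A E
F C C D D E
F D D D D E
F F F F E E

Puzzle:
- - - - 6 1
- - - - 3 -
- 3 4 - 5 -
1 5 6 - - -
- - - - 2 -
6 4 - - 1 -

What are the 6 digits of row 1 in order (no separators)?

R1C2 = 2: row 1 has {1,6}; col 2 has {3,4,5}; region has {} → only 2 remains.
R1C4 = 4: row 1 has {1,2,6}; col 4 has {}; region has {1,3,5,6} → only 4 remains.
R2C4 = 2 (sole candidate).
R3C1 = 2 (sole candidate).
R3C4 = 1 (sole candidate).
R3C6 = 6 (sole candidate).
R4C4 = 3 (sole candidate).
R4C5 = 4 (sole candidate).
R4C6 = 2 (sole candidate).
R6C4 = 5 (sole candidate).
R6C6 = 3 (sole candidate).
R5C1 = 3 (sole candidate).
R5C4 = 6 (sole candidate).
R6C3 = 2 (sole candidate).
R1C1 = 5: row 1 has {1,2,4,6}; col 1 has {1,2,3,6}; region has {2} → only 5 remains.
R1C3 = 3: row 1 has {1,2,4,5,6}; col 3 has {2,4,6}; region has {2,5} → only 3 remains.

523461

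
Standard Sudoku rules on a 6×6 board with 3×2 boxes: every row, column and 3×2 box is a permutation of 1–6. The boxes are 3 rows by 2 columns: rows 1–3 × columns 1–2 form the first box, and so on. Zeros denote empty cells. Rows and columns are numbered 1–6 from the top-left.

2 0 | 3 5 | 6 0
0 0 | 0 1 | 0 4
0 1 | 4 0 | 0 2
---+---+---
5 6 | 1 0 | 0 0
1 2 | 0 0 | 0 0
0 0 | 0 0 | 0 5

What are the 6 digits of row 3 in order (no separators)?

314652

R1C2 = 4 (sole candidate).
R1C6 = 1 (sole candidate).
R3C4 = 6: row 3 has {1,2,4}; col 4 has {1,5}; box has {1,3,4,5} → only 6 remains.
R4C6 = 3 (sole candidate).
R5C5 = 4 (sole candidate).
R5C6 = 6 (sole candidate).
R6C2 = 3 (sole candidate).
R2C2 = 5 (sole candidate).
R2C3 = 2 (sole candidate).
R2C5 = 3 (sole candidate).
R3C1 = 3: row 3 has {1,2,4,6}; col 1 has {1,2,5}; box has {1,2,4,5} → only 3 remains.
R3C5 = 5: row 3 has {1,2,3,4,6}; col 5 has {3,4,6}; box has {1,2,3,4,6} → only 5 remains.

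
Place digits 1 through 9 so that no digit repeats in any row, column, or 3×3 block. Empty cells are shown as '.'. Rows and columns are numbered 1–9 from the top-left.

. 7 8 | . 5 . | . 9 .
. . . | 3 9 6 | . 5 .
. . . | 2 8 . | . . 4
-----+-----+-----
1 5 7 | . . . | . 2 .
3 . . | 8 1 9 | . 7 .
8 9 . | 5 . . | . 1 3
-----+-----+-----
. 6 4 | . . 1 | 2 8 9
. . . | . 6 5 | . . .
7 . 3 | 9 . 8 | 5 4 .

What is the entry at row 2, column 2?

2

row 1, column 6 = 4 (sole candidate).
row 3, column 6 = 7 (sole candidate).
row 4, column 6 = 3 (sole candidate).
row 6, column 6 = 2 (sole candidate).
row 7, column 1 = 5 (sole candidate).
row 7, column 4 = 7 (sole candidate).
row 7, column 5 = 3 (sole candidate).
row 8, column 4 = 4 (sole candidate).
row 8, column 8 = 3 (sole candidate).
row 9, column 5 = 2 (sole candidate).
row 1, column 4 = 1 (sole candidate).
row 3, column 8 = 6 (sole candidate).
row 4, column 4 = 6 (sole candidate).
row 4, column 5 = 4 (sole candidate).
row 4, column 9 = 8 (sole candidate).
row 6, column 3 = 6 (sole candidate).
row 6, column 5 = 7 (sole candidate).
row 6, column 7 = 4 (sole candidate).
row 9, column 2 = 1 (sole candidate).
row 9, column 9 = 6 (sole candidate).
row 1, column 7 = 3 (sole candidate).
row 1, column 9 = 2 (sole candidate).
row 3, column 1 = 9 (sole candidate).
row 3, column 2 = 3 (sole candidate).
row 3, column 7 = 1 (sole candidate).
row 4, column 7 = 9 (sole candidate).
row 5, column 3 = 2 (sole candidate).
row 5, column 7 = 6 (sole candidate).
row 5, column 9 = 5 (sole candidate).
row 8, column 1 = 2 (sole candidate).
row 8, column 2 = 8 (sole candidate).
row 8, column 3 = 9 (sole candidate).
row 8, column 7 = 7 (sole candidate).
row 8, column 9 = 1 (sole candidate).
row 1, column 1 = 6 (sole candidate).
row 2, column 1 = 4 (sole candidate).
row 2, column 2 = 2: row 2 has {3,4,5,6,9}; col 2 has {1,3,5,6,7,8,9}; box has {3,4,6,7,8,9} → only 2 remains.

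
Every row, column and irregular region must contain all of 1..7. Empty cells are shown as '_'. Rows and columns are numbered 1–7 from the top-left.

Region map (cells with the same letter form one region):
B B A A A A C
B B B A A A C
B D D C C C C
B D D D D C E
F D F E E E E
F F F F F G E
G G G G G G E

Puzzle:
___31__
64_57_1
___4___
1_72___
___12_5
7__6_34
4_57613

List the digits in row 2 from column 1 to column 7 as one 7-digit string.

6435721

row 2, column 6 = 2: row 2 has {1,4,5,6,7}; col 6 has {1,3}; region has {1,3,5,7} → only 2 remains.
row 4, column 7 = 6: row 4 has {1,2,7}; col 7 has {1,3,4,5}; region has {1,2,3,4,5} → only 6 remains.
row 5, column 1 = 3: row 5 has {1,2,5}; col 1 has {1,4,6,7}; region has {6,7} → only 3 remains.
row 5, column 2 = 6: row 5 has {1,2,3,5}; col 2 has {4}; region has {2,7} → only 6 remains.
row 5, column 3 = 4: row 5 has {1,2,3,5,6}; col 3 has {5,7}; region has {3,6,7} → only 4 remains.
row 5, column 6 = 7: row 5 has {1,2,3,4,5,6}; col 6 has {1,2,3}; region has {1,2,3,4,5,6} → only 7 remains.
row 6, column 5 = 5: row 6 has {3,4,6,7}; col 5 has {1,2,6,7}; region has {3,4,6,7} → only 5 remains.
row 7, column 2 = 2: row 7 has {1,3,4,5,6,7}; col 2 has {4,6}; region has {1,3,4,5,6,7} → only 2 remains.
row 1, column 3 = 6: row 1 has {1,3}; col 3 has {4,5,7}; region has {1,2,3,5,7} → only 6 remains.
row 1, column 6 = 4: row 1 has {1,3,6}; col 6 has {1,2,3,7}; region has {1,2,3,5,6,7} → only 4 remains.
row 2, column 3 = 3: row 2 has {1,2,4,5,6,7}; col 3 has {4,5,6,7}; region has {1,4,6} → only 3 remains.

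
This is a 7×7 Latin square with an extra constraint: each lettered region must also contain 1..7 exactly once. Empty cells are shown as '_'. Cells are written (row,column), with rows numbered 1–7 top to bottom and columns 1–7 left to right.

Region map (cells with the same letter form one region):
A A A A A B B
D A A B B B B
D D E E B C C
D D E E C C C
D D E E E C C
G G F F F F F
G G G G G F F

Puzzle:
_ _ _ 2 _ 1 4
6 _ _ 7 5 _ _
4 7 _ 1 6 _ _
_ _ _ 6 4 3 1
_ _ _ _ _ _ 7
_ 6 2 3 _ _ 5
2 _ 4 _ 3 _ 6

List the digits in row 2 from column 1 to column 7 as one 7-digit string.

(1,5) = 7: row 1 has {1,2,4}; col 5 has {3,4,5,6}; region has {2} → only 7 remains.
(2,6) = 2: row 2 has {5,6,7}; col 6 has {1,3}; region has {1,4,5,6,7} → only 2 remains.
(2,7) = 3: row 2 has {2,5,6,7}; col 7 has {1,4,5,6,7}; region has {1,2,4,5,6,7} → only 3 remains.
(3,6) = 5: row 3 has {1,4,6,7}; col 6 has {1,2,3}; region has {1,3,4,7} → only 5 remains.
(3,7) = 2: row 3 has {1,4,5,6,7}; col 7 has {1,3,4,5,6,7}; region has {1,3,4,5,7} → only 2 remains.
(4,1) = 5: row 4 has {1,3,4,6}; col 1 has {2,4,6}; region has {4,6,7} → only 5 remains.
(4,2) = 2: row 4 has {1,3,4,5,6}; col 2 has {6,7}; region has {4,5,6,7} → only 2 remains.
(4,3) = 7: row 4 has {1,2,3,4,5,6}; col 3 has {2,4}; region has {1,6} → only 7 remains.
(5,5) = 2: row 5 has {7}; col 5 has {3,4,5,6,7}; region has {1,6,7} → only 2 remains.
(5,6) = 6: row 5 has {2,7}; col 6 has {1,2,3,5}; region has {1,2,3,4,5,7} → only 6 remains.
(6,5) = 1: row 6 has {2,3,5,6}; col 5 has {2,3,4,5,6,7}; region has {2,3,5,6} → only 1 remains.
(7,4) = 5: row 7 has {2,3,4,6}; col 4 has {1,2,3,6,7}; region has {2,3,4,6} → only 5 remains.
(7,6) = 7: row 7 has {2,3,4,5,6}; col 6 has {1,2,3,5,6}; region has {1,2,3,5,6} → only 7 remains.
(1,1) = 3: row 1 has {1,2,4,7}; col 1 has {2,4,5,6}; region has {2,7} → only 3 remains.
(1,2) = 5: row 1 has {1,2,3,4,7}; col 2 has {2,6,7}; region has {2,3,7} → only 5 remains.
(1,3) = 6: row 1 has {1,2,3,4,5,7}; col 3 has {2,4,7}; region has {2,3,5,7} → only 6 remains.
(2,3) = 1: row 2 has {2,3,5,6,7}; col 3 has {2,4,6,7}; region has {2,3,5,6,7} → only 1 remains.
(3,3) = 3: row 3 has {1,2,4,5,6,7}; col 3 has {1,2,4,6,7}; region has {1,2,6,7} → only 3 remains.
(5,1) = 1: row 5 has {2,6,7}; col 1 has {2,3,4,5,6}; region has {2,4,5,6,7} → only 1 remains.
(5,2) = 3: row 5 has {1,2,6,7}; col 2 has {2,5,6,7}; region has {1,2,4,5,6,7} → only 3 remains.
(5,3) = 5: row 5 has {1,2,3,6,7}; col 3 has {1,2,3,4,6,7}; region has {1,2,3,6,7} → only 5 remains.
(5,4) = 4: row 5 has {1,2,3,5,6,7}; col 4 has {1,2,3,5,6,7}; region has {1,2,3,5,6,7} → only 4 remains.
(6,1) = 7: row 6 has {1,2,3,5,6}; col 1 has {1,2,3,4,5,6}; region has {2,3,4,5,6} → only 7 remains.
(6,6) = 4: row 6 has {1,2,3,5,6,7}; col 6 has {1,2,3,5,6,7}; region has {1,2,3,5,6,7} → only 4 remains.
(7,2) = 1: row 7 has {2,3,4,5,6,7}; col 2 has {2,3,5,6,7}; region has {2,3,4,5,6,7} → only 1 remains.
(2,2) = 4: row 2 has {1,2,3,5,6,7}; col 2 has {1,2,3,5,6,7}; region has {1,2,3,5,6,7} → only 4 remains.

6417523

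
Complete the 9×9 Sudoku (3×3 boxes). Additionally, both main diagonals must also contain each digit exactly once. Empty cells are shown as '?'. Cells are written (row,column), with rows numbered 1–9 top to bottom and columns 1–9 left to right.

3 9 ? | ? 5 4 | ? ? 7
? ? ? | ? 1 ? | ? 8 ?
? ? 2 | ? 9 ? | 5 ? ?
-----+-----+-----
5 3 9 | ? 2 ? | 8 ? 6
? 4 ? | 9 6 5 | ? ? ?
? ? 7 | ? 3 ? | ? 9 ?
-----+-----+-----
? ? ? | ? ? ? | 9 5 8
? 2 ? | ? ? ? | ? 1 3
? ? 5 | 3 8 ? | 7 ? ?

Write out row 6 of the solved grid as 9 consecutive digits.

267438195

(4,6) = 1: row 4 has {2,3,5,6,8,9}; col 6 has {4,5}; box has {2,3,5,6,9}; anti-diagonal has {2,5,6,7,8} → only 1 remains.
(6,4) = 4: row 6 has {3,7,9}; col 4 has {3,9}; box has {1,2,3,5,6,9}; anti-diagonal has {1,2,5,6,7,8} → only 4 remains.
(6,6) = 8: row 6 has {3,4,7,9}; col 6 has {1,4,5}; box has {1,2,3,4,5,6,9}; main diagonal has {1,2,3,6,9} → only 8 remains.
(7,3) = 3: row 7 has {5,8,9}; col 3 has {2,5,7,9}; box has {2,5}; anti-diagonal has {1,2,4,5,6,7,8} → only 3 remains.
(9,1) = 9: row 9 has {3,5,7,8}; col 1 has {3,5}; box has {2,3,5}; anti-diagonal has {1,2,3,4,5,6,7,8} → only 9 remains.
(9,9) = 4: row 9 has {3,5,7,8,9}; col 9 has {3,6,7,8}; box has {1,3,5,7,8,9}; main diagonal has {1,2,3,6,8,9} → only 4 remains.
(3,9) = 1: row 3 has {2,5,9}; col 9 has {3,4,6,7,8}; box has {5,7,8} → only 1 remains.
(4,4) = 7: row 4 has {1,2,3,5,6,8,9}; col 4 has {3,4,9}; box has {1,2,3,4,5,6,8,9}; main diagonal has {1,2,3,4,6,8,9} → only 7 remains.
(4,8) = 4: row 4 has {1,2,3,5,6,7,8,9}; col 8 has {1,5,8,9}; box has {6,8,9} → only 4 remains.
(5,9) = 2: row 5 has {4,5,6,9}; col 9 has {1,3,4,6,7,8}; box has {4,6,8,9} → only 2 remains.
(6,7) = 1: row 6 has {3,4,7,8,9}; col 7 has {5,7,8,9}; box has {2,4,6,8,9} → only 1 remains.
(6,9) = 5: row 6 has {1,3,4,7,8,9}; col 9 has {1,2,3,4,6,7,8}; box has {1,2,4,6,8,9} → only 5 remains.
(8,7) = 6: row 8 has {1,2,3}; col 7 has {1,5,7,8,9}; box has {1,3,4,5,7,8,9} → only 6 remains.
(9,8) = 2: row 9 has {3,4,5,7,8,9}; col 8 has {1,4,5,8,9}; box has {1,3,4,5,6,7,8,9} → only 2 remains.
(1,7) = 2: row 1 has {3,4,5,7,9}; col 7 has {1,5,6,7,8,9}; box has {1,5,7,8} → only 2 remains.
(1,8) = 6: row 1 has {2,3,4,5,7,9}; col 8 has {1,2,4,5,8,9}; box has {1,2,5,7,8} → only 6 remains.
(2,2) = 5: row 2 has {1,8}; col 2 has {2,3,4,9}; box has {2,3,9}; main diagonal has {1,2,3,4,6,7,8,9} → only 5 remains.
(2,9) = 9: row 2 has {1,5,8}; col 9 has {1,2,3,4,5,6,7,8}; box has {1,2,5,6,7,8} → only 9 remains.
(3,8) = 3: row 3 has {1,2,5,9}; col 8 has {1,2,4,5,6,8,9}; box has {1,2,5,6,7,8,9} → only 3 remains.
(5,7) = 3: row 5 has {2,4,5,6,9}; col 7 has {1,2,5,6,7,8,9}; box has {1,2,4,5,6,8,9} → only 3 remains.
(5,8) = 7: row 5 has {2,3,4,5,6,9}; col 8 has {1,2,3,4,5,6,8,9}; box has {1,2,3,4,5,6,8,9} → only 7 remains.
(6,2) = 6: row 6 has {1,3,4,5,7,8,9}; col 2 has {2,3,4,5,9}; box has {3,4,5,7,9} → only 6 remains.
(8,4) = 5: row 8 has {1,2,3,6}; col 4 has {3,4,7,9}; box has {3,8} → only 5 remains.
(9,2) = 1: row 9 has {2,3,4,5,7,8,9}; col 2 has {2,3,4,5,6,9}; box has {2,3,5,9} → only 1 remains.
(9,6) = 6: row 9 has {1,2,3,4,5,7,8,9}; col 6 has {1,4,5,8}; box has {3,5,8} → only 6 remains.
(1,4) = 8: row 1 has {2,3,4,5,6,7,9}; col 4 has {3,4,5,7,9}; box has {1,4,5,9} → only 8 remains.
(2,7) = 4: row 2 has {1,5,8,9}; col 7 has {1,2,3,5,6,7,8,9}; box has {1,2,3,5,6,7,8,9} → only 4 remains.
(3,4) = 6: row 3 has {1,2,3,5,9}; col 4 has {3,4,5,7,8,9}; box has {1,4,5,8,9} → only 6 remains.
(3,6) = 7: row 3 has {1,2,3,5,6,9}; col 6 has {1,4,5,6,8}; box has {1,4,5,6,8,9} → only 7 remains.
(6,1) = 2: row 6 has {1,3,4,5,6,7,8,9}; col 1 has {3,5,9}; box has {3,4,5,6,7,9} → only 2 remains.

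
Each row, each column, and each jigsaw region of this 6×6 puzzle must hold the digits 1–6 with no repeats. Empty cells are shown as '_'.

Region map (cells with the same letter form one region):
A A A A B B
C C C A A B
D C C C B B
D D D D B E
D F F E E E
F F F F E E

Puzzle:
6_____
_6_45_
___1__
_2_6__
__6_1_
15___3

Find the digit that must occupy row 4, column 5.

3

row 6, column 4 = 2 (sole candidate).
row 1, column 4 = 3 (sole candidate).
row 5, column 4 = 5 (sole candidate).
row 6, column 3 = 4 (sole candidate).
row 6, column 5 = 6 (sole candidate).
row 1, column 2 = 1 (sole candidate).
row 1, column 3 = 2 (sole candidate).
row 1, column 5 = 4 (sole candidate).
row 1, column 6 = 5 (sole candidate).
row 2, column 3 = 3 (sole candidate).
row 3, column 2 = 4 (sole candidate).
row 3, column 3 = 5 (sole candidate).
row 4, column 3 = 1 (sole candidate).
row 4, column 5 = 3: row 4 has {1,2,6}; col 5 has {1,4,5,6}; region has {4,5} → only 3 remains.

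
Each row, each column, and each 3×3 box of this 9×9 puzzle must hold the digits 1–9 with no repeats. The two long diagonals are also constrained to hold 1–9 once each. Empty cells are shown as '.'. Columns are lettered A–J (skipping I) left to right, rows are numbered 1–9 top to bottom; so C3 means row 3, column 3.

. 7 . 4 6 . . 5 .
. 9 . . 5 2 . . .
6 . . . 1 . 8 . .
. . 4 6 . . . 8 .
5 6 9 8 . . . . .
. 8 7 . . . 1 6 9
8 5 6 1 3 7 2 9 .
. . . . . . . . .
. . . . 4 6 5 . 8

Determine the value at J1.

2

E5 = 7 (sole candidate).
E6 = 2 (sole candidate).
J7 = 4 (sole candidate).
E4 = 9 (sole candidate).
A6 = 3 (sole candidate).
D6 = 5 (sole candidate).
F6 = 4 (sole candidate).
E8 = 8 (sole candidate).
A1 = 1 (sole candidate).
A2 = 4 (sole candidate).
A4 = 2 (sole candidate).
B4 = 1 (sole candidate).
F4 = 3 (sole candidate).
G4 = 7 (sole candidate).
J4 = 5 (sole candidate).
F5 = 1 (sole candidate).
H8 = 3 (sole candidate).
A9 = 9 (sole candidate).
D9 = 2 (sole candidate).
J1 = 2: row 1 has {1,4,5,6,7}; col 9 has {4,5,8,9}; box has {5,8}; anti-diagonal has {3,5,6,7,8,9} → only 2 remains.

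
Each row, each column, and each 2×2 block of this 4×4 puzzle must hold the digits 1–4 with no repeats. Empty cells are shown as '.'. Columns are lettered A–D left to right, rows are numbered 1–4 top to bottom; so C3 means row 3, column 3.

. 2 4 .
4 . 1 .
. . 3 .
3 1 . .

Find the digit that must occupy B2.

A1 = 1: row 1 has {2,4}; col 1 has {3,4}; box has {2,4} → only 1 remains.
D1 = 3: row 1 has {1,2,4}; col 4 has {}; box has {1,4} → only 3 remains.
B2 = 3: row 2 has {1,4}; col 2 has {1,2}; box has {1,2,4} → only 3 remains.

3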